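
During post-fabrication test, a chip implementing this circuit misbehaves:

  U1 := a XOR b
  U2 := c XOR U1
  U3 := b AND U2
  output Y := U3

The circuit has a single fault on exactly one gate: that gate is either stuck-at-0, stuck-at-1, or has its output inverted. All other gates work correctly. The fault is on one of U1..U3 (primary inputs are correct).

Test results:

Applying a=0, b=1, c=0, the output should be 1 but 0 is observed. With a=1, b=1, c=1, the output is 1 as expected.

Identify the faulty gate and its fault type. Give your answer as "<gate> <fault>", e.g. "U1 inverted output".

U1 stuck-at-0

Fault-free values for test 1 (a=0, b=1, c=0): U1=1, U2=1, U3=1, giving Y=1. Observed 0.
Test 1: faults giving observed 0 are {U1 stuck-at-0, U1 inverted output, U2 stuck-at-0, U2 inverted output, U3 stuck-at-0, U3 inverted output}.
Test 2 (a=1, b=1, c=1): fault-free U1=0, U2=1, U3=1 → 1; observed 1. Eliminates U1 inverted output, U2 stuck-at-0, U2 inverted output, U3 stuck-at-0, U3 inverted output.
Only U1 stuck-at-0 is consistent with every test.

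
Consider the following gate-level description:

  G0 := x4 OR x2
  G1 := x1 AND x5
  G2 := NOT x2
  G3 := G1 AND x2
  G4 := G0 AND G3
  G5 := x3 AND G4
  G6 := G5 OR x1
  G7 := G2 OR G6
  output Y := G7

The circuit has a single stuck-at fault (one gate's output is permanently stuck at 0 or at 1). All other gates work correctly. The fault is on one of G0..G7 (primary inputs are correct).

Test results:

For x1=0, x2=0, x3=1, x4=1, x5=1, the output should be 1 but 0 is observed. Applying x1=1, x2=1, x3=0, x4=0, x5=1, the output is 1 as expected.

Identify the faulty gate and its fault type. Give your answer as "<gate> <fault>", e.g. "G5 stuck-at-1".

Fault-free values for test 1 (x1=0, x2=0, x3=1, x4=1, x5=1): G0=1, G1=0, G2=1, G3=0, G4=0, G5=0, G6=0, G7=1, giving Y=1. Observed 0.
Test 1: faults giving observed 0 are {G2 stuck-at-0, G7 stuck-at-0}.
Test 2 (x1=1, x2=1, x3=0, x4=0, x5=1): fault-free G0=1, G1=1, G2=0, G3=1, G4=1, G5=0, G6=1, G7=1 → 1; observed 1. Eliminates G7 stuck-at-0.
Only G2 stuck-at-0 is consistent with every test.

G2 stuck-at-0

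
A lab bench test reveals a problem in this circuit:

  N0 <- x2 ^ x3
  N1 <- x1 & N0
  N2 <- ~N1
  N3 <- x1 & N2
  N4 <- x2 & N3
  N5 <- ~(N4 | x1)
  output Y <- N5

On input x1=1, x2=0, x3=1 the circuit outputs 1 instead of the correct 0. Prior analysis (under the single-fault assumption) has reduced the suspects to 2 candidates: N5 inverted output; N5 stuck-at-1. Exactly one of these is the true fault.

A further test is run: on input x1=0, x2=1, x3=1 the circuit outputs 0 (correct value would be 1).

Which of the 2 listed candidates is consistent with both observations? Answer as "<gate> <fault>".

Evaluate each candidate on input x1=0, x2=1, x3=1:
  N5 inverted output: N0=0, N1=0, N2=1, N3=0, N4=0, N5=0 [inverted output] → 0 — matches
  N5 stuck-at-1: N0=0, N1=0, N2=1, N3=0, N4=0, N5=1 [stuck-at-1] → 1 — eliminated
Only N5 inverted output reproduces the observed 0.

N5 inverted output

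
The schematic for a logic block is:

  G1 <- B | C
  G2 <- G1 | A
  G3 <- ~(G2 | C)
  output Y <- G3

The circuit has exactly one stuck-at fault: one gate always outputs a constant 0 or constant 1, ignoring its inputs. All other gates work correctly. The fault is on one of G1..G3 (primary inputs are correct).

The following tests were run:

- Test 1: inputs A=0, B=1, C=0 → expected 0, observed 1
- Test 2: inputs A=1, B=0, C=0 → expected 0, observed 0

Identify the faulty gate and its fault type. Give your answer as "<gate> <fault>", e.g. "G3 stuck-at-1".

Fault-free values for test 1 (A=0, B=1, C=0): G1=1, G2=1, G3=0, giving Y=0. Observed 1.
Test 1: faults giving observed 1 are {G1 stuck-at-0, G2 stuck-at-0, G3 stuck-at-1}.
Test 2 (A=1, B=0, C=0): fault-free G1=0, G2=1, G3=0 → 0; observed 0. Eliminates G2 stuck-at-0, G3 stuck-at-1.
Only G1 stuck-at-0 is consistent with every test.

G1 stuck-at-0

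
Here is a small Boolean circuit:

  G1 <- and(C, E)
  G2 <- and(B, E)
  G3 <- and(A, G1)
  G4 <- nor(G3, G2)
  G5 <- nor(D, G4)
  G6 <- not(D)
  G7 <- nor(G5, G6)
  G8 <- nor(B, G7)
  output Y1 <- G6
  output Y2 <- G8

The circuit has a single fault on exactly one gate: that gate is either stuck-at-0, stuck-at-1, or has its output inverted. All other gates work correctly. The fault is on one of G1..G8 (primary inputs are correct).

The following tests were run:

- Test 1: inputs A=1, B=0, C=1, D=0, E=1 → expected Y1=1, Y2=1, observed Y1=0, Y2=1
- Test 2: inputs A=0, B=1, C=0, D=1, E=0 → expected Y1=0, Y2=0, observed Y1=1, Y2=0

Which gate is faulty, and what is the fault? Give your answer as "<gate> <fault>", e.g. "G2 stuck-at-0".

G6 inverted output

Fault-free values for test 1 (A=1, B=0, C=1, D=0, E=1): G1=1, G2=0, G3=1, G4=0, G5=1, G6=1, G7=0, G8=1, giving Y1=1, Y2=1. Observed Y1=0, Y2=1.
Test 1: faults giving observed Y1=0, Y2=1 are {G6 stuck-at-0, G6 inverted output}.
Test 2 (A=0, B=1, C=0, D=1, E=0): fault-free G1=0, G2=0, G3=0, G4=1, G5=0, G6=0, G7=1, G8=0 → Y1=0, Y2=0; observed Y1=1, Y2=0. Eliminates G6 stuck-at-0.
Only G6 inverted output is consistent with every test.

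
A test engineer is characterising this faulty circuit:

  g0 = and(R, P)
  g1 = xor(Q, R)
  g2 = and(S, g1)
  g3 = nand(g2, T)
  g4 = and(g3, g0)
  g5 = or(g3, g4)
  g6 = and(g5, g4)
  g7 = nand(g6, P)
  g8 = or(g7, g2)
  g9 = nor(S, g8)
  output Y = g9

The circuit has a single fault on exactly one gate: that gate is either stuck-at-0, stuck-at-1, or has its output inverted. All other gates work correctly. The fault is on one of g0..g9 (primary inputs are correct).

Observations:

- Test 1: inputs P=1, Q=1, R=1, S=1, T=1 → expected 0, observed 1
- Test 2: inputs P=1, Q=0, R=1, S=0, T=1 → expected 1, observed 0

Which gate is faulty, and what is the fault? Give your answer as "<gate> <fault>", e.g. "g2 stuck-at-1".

Fault-free values for test 1 (P=1, Q=1, R=1, S=1, T=1): g0=1, g1=0, g2=0, g3=1, g4=1, g5=1, g6=1, g7=0, g8=0, g9=0, giving Y=0. Observed 1.
Test 1: faults giving observed 1 are {g9 stuck-at-1, g9 inverted output}.
Test 2 (P=1, Q=0, R=1, S=0, T=1): fault-free g0=1, g1=1, g2=0, g3=1, g4=1, g5=1, g6=1, g7=0, g8=0, g9=1 → 1; observed 0. Eliminates g9 stuck-at-1.
Only g9 inverted output is consistent with every test.

g9 inverted output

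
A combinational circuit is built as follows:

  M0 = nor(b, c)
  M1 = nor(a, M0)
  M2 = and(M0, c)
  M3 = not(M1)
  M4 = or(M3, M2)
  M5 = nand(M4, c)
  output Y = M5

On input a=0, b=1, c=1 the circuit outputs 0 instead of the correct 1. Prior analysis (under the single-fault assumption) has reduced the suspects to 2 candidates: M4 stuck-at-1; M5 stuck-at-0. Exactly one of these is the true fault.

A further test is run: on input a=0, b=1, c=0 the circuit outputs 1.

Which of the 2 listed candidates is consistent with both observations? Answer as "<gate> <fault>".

Evaluate each candidate on input a=0, b=1, c=0:
  M4 stuck-at-1: M0=0, M1=1, M2=0, M3=0, M4=1 [stuck-at-1], M5=1 → 1 — matches
  M5 stuck-at-0: M0=0, M1=1, M2=0, M3=0, M4=0, M5=0 [stuck-at-0] → 0 — eliminated
Only M4 stuck-at-1 reproduces the observed 1.

M4 stuck-at-1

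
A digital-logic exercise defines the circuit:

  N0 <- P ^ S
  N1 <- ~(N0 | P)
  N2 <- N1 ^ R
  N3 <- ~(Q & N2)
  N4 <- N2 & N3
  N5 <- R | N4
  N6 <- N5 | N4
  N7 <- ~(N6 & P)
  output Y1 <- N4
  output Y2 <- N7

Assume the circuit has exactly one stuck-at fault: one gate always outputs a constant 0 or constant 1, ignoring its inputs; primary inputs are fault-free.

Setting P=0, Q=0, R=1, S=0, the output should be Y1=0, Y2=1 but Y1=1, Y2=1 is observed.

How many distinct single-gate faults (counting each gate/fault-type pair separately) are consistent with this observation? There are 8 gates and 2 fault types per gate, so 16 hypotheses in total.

4

Fault-free: N0=0, N1=1, N2=0, N3=1, N4=0, N5=1, N6=1, N7=1 → Y1=0, Y2=1. Observed Y1=1, Y2=1.
  N0: stuck-at-1 ✓; others ✗
  N1: stuck-at-0 ✓; others ✗
  N2: stuck-at-1 ✓; others ✗
  N3: none of the 2 fault types match ✗
  N4: stuck-at-1 ✓; others ✗
  N5: none of the 2 fault types match ✗
  N6: none of the 2 fault types match ✗
  N7: none of the 2 fault types match ✗
Consistent faults: {N0 stuck-at-1, N1 stuck-at-0, N2 stuck-at-1, N4 stuck-at-1} — 4 in all.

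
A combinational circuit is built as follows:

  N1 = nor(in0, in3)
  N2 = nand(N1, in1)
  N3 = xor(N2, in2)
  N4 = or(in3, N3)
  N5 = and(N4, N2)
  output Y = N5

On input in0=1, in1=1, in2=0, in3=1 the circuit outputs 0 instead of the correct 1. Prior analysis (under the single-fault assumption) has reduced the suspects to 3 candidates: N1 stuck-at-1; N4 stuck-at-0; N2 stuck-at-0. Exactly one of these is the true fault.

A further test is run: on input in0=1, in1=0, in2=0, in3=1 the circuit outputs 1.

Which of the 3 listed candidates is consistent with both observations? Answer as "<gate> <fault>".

N1 stuck-at-1

Evaluate each candidate on input in0=1, in1=0, in2=0, in3=1:
  N1 stuck-at-1: N1=1 [stuck-at-1], N2=1, N3=1, N4=1, N5=1 → 1 — matches
  N4 stuck-at-0: N1=0, N2=1, N3=1, N4=0 [stuck-at-0], N5=0 → 0 — eliminated
  N2 stuck-at-0: N1=0, N2=0 [stuck-at-0], N3=0, N4=1, N5=0 → 0 — eliminated
Only N1 stuck-at-1 reproduces the observed 1.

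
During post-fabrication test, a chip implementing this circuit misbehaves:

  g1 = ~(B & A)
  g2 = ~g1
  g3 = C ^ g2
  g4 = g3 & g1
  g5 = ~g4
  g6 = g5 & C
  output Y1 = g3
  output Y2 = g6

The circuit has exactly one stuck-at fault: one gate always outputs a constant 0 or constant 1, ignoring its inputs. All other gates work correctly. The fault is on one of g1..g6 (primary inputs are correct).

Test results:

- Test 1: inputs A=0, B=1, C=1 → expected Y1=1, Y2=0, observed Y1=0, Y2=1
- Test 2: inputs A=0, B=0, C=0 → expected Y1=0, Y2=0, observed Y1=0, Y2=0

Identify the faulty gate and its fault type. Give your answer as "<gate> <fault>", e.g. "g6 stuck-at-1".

Fault-free values for test 1 (A=0, B=1, C=1): g1=1, g2=0, g3=1, g4=1, g5=0, g6=0, giving Y1=1, Y2=0. Observed Y1=0, Y2=1.
Test 1: faults giving observed Y1=0, Y2=1 are {g1 stuck-at-0, g2 stuck-at-1, g3 stuck-at-0}.
Test 2 (A=0, B=0, C=0): fault-free g1=1, g2=0, g3=0, g4=0, g5=1, g6=0 → Y1=0, Y2=0; observed Y1=0, Y2=0. Eliminates g1 stuck-at-0, g2 stuck-at-1.
Only g3 stuck-at-0 is consistent with every test.

g3 stuck-at-0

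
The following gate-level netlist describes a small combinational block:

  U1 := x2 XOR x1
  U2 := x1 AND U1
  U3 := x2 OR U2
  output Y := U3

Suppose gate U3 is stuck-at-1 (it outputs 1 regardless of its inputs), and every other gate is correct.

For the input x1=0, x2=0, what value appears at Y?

Propagate with U3 forced: U1=0, U2=0, U3=1 [stuck-at-1].
So Y = 1. (Without the fault it would be 0.)

1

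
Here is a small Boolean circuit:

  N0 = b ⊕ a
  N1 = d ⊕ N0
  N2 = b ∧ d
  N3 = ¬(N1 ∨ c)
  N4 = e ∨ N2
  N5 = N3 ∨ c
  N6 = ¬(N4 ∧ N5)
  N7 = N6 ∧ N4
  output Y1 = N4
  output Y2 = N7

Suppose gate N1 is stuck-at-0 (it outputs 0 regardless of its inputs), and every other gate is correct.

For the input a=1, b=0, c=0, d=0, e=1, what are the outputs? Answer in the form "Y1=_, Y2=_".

Propagate with N1 forced: N0=1, N1=0 [stuck-at-0], N2=0, N3=1, N4=1, N5=1, N6=0, N7=0.
So the outputs are Y1=1, Y2=0. (Without the fault they would be Y1=1, Y2=1.)

Y1=1, Y2=0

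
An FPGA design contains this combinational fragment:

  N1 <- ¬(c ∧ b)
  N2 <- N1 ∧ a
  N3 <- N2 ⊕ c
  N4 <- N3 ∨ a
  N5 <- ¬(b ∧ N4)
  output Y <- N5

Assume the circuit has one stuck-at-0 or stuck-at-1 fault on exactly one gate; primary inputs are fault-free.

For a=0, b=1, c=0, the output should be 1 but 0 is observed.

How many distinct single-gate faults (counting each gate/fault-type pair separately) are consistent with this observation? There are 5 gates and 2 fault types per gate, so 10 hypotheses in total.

4

Fault-free: N1=1, N2=0, N3=0, N4=0, N5=1 → 1. Observed 0.
  N1 stuck-at-0: output 1 ✗
  N1 stuck-at-1: output 1 ✗
  N2 stuck-at-0: output 1 ✗
  N2 stuck-at-1: output 0 ✓
  N3 stuck-at-0: output 1 ✗
  N3 stuck-at-1: output 0 ✓
  N4 stuck-at-0: output 1 ✗
  N4 stuck-at-1: output 0 ✓
  N5 stuck-at-0: output 0 ✓
  N5 stuck-at-1: output 1 ✗
Consistent faults: {N2 stuck-at-1, N3 stuck-at-1, N4 stuck-at-1, N5 stuck-at-0} — 4 in all.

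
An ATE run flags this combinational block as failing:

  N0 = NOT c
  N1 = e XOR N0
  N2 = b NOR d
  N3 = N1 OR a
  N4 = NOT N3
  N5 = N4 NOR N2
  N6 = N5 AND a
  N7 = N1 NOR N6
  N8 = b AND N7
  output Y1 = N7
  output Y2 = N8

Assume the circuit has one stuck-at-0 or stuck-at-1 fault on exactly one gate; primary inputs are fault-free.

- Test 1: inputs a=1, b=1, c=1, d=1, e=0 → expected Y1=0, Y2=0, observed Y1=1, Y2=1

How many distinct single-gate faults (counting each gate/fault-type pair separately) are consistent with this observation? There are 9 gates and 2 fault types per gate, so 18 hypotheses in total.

Fault-free: N0=0, N1=0, N2=0, N3=1, N4=0, N5=1, N6=1, N7=0, N8=0 → Y1=0, Y2=0. Observed Y1=1, Y2=1.
  N0: none of the 2 fault types match ✗
  N1: none of the 2 fault types match ✗
  N2: stuck-at-1 ✓; others ✗
  N3: stuck-at-0 ✓; others ✗
  N4: stuck-at-1 ✓; others ✗
  N5: stuck-at-0 ✓; others ✗
  N6: stuck-at-0 ✓; others ✗
  N7: stuck-at-1 ✓; others ✗
  N8: none of the 2 fault types match ✗
Consistent faults: {N2 stuck-at-1, N3 stuck-at-0, N4 stuck-at-1, N5 stuck-at-0, N6 stuck-at-0, N7 stuck-at-1} — 6 in all.

6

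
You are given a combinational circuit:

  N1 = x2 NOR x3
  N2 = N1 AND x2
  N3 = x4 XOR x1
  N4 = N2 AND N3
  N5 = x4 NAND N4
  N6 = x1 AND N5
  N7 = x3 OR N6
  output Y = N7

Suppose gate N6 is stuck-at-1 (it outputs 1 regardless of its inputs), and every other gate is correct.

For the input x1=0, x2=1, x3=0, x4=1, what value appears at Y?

Propagate with N6 forced: N1=0, N2=0, N3=1, N4=0, N5=1, N6=1 [stuck-at-1], N7=1.
So Y = 1. (Without the fault it would be 0.)

1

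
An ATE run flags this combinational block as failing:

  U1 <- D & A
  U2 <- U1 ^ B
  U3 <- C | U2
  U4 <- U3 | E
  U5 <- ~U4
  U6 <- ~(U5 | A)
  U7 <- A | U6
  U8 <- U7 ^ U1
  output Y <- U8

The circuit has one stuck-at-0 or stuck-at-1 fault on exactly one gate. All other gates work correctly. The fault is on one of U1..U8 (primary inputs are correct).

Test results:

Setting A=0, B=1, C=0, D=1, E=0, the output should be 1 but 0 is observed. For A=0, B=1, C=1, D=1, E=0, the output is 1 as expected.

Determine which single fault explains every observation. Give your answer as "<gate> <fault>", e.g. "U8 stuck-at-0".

U2 stuck-at-0

Fault-free values for test 1 (A=0, B=1, C=0, D=1, E=0): U1=0, U2=1, U3=1, U4=1, U5=0, U6=1, U7=1, U8=1, giving Y=1. Observed 0.
Test 1: faults giving observed 0 are {U2 stuck-at-0, U3 stuck-at-0, U4 stuck-at-0, U5 stuck-at-1, U6 stuck-at-0, U7 stuck-at-0, U8 stuck-at-0}.
Test 2 (A=0, B=1, C=1, D=1, E=0): fault-free U1=0, U2=1, U3=1, U4=1, U5=0, U6=1, U7=1, U8=1 → 1; observed 1. Eliminates U3 stuck-at-0, U4 stuck-at-0, U5 stuck-at-1, U6 stuck-at-0, U7 stuck-at-0, U8 stuck-at-0.
Only U2 stuck-at-0 is consistent with every test.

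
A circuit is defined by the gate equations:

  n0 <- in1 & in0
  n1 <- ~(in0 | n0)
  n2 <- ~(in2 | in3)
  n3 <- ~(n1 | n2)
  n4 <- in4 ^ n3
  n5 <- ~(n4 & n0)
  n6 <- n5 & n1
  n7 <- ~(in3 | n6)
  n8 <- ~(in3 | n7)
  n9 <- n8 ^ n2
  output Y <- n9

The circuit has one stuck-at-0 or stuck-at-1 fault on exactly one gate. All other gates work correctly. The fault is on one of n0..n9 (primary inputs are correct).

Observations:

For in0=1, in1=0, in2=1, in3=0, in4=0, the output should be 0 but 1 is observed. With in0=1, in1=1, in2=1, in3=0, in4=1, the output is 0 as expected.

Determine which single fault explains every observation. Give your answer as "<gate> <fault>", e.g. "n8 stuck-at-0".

Fault-free values for test 1 (in0=1, in1=0, in2=1, in3=0, in4=0): n0=0, n1=0, n2=0, n3=1, n4=1, n5=1, n6=0, n7=1, n8=0, n9=0, giving Y=0. Observed 1.
Test 1: faults giving observed 1 are {n1 stuck-at-1, n2 stuck-at-1, n6 stuck-at-1, n7 stuck-at-0, n8 stuck-at-1, n9 stuck-at-1}.
Test 2 (in0=1, in1=1, in2=1, in3=0, in4=1): fault-free n0=1, n1=0, n2=0, n3=1, n4=0, n5=1, n6=0, n7=1, n8=0, n9=0 → 0; observed 0. Eliminates n2 stuck-at-1, n6 stuck-at-1, n7 stuck-at-0, n8 stuck-at-1, n9 stuck-at-1.
Only n1 stuck-at-1 is consistent with every test.

n1 stuck-at-1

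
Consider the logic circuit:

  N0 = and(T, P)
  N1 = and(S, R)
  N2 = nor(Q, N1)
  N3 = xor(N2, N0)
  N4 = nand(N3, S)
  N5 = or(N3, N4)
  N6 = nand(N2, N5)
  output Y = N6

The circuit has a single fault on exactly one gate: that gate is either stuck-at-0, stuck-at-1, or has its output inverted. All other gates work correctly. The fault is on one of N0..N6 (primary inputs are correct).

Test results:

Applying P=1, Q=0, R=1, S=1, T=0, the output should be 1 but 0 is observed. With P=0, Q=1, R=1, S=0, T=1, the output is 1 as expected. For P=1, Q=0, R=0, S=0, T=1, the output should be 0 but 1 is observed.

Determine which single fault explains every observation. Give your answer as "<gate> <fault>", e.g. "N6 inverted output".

N1 inverted output

Fault-free values for test 1 (P=1, Q=0, R=1, S=1, T=0): N0=0, N1=1, N2=0, N3=0, N4=1, N5=1, N6=1, giving Y=1. Observed 0.
Test 1: faults giving observed 0 are {N1 stuck-at-0, N1 inverted output, N2 stuck-at-1, N2 inverted output, N6 stuck-at-0, N6 inverted output}.
Test 2 (P=0, Q=1, R=1, S=0, T=1): fault-free N0=0, N1=0, N2=0, N3=0, N4=1, N5=1, N6=1 → 1; observed 1. Eliminates N2 stuck-at-1, N2 inverted output, N6 stuck-at-0, N6 inverted output.
Test 3 (P=1, Q=0, R=0, S=0, T=1): fault-free N0=1, N1=0, N2=1, N3=0, N4=1, N5=1, N6=0 → 0; observed 1. Eliminates N1 stuck-at-0.
Only N1 inverted output is consistent with every test.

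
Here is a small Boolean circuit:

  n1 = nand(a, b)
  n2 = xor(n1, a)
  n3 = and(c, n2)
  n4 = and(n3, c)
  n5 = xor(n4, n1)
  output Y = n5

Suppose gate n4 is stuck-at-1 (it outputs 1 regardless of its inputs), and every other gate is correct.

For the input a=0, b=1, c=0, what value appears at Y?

Propagate with n4 forced: n1=1, n2=1, n3=0, n4=1 [stuck-at-1], n5=0.
So Y = 0. (Without the fault it would be 1.)

0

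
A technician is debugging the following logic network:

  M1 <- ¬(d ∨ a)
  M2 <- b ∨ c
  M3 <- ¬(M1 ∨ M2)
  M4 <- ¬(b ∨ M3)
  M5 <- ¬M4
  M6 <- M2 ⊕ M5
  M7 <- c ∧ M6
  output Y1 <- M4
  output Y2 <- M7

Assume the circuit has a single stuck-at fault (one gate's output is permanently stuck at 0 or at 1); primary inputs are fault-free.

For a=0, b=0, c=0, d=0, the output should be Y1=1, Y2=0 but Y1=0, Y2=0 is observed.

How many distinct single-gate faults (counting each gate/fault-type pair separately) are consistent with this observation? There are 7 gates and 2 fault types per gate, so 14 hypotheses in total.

3

Fault-free: M1=1, M2=0, M3=0, M4=1, M5=0, M6=0, M7=0 → Y1=1, Y2=0. Observed Y1=0, Y2=0.
  M1 stuck-at-0: output Y1=0, Y2=0 ✓
  M1 stuck-at-1: output Y1=1, Y2=0 ✗
  M2 stuck-at-0: output Y1=1, Y2=0 ✗
  M2 stuck-at-1: output Y1=1, Y2=0 ✗
  M3 stuck-at-0: output Y1=1, Y2=0 ✗
  M3 stuck-at-1: output Y1=0, Y2=0 ✓
  M4 stuck-at-0: output Y1=0, Y2=0 ✓
  M4 stuck-at-1: output Y1=1, Y2=0 ✗
  M5 stuck-at-0: output Y1=1, Y2=0 ✗
  M5 stuck-at-1: output Y1=1, Y2=0 ✗
  M6 stuck-at-0: output Y1=1, Y2=0 ✗
  M6 stuck-at-1: output Y1=1, Y2=0 ✗
  M7 stuck-at-0: output Y1=1, Y2=0 ✗
  M7 stuck-at-1: output Y1=1, Y2=1 ✗
Consistent faults: {M1 stuck-at-0, M3 stuck-at-1, M4 stuck-at-0} — 3 in all.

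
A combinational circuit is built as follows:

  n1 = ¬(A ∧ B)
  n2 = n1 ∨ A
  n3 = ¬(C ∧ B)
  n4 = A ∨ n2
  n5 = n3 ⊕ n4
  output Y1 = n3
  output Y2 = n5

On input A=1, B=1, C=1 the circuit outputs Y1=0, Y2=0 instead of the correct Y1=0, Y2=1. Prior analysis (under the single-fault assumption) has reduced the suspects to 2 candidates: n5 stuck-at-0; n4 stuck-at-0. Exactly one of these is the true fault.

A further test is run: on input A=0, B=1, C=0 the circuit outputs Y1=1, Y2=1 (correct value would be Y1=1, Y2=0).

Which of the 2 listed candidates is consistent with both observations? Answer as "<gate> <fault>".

Evaluate each candidate on input A=0, B=1, C=0:
  n5 stuck-at-0: n1=1, n2=1, n3=1, n4=1, n5=0 [stuck-at-0] → Y1=1, Y2=0 — eliminated
  n4 stuck-at-0: n1=1, n2=1, n3=1, n4=0 [stuck-at-0], n5=1 → Y1=1, Y2=1 — matches
Only n4 stuck-at-0 reproduces the observed Y1=1, Y2=1.

n4 stuck-at-0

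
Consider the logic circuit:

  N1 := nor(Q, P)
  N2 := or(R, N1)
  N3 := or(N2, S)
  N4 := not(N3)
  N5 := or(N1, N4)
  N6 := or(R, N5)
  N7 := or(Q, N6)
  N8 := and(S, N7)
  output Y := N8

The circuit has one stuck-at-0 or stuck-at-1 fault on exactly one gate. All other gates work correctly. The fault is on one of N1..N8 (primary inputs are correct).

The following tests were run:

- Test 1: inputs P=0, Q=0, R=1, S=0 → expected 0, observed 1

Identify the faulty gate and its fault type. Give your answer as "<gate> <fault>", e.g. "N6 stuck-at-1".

Fault-free values for test 1 (P=0, Q=0, R=1, S=0): N1=1, N2=1, N3=1, N4=0, N5=1, N6=1, N7=1, N8=0, giving Y=0. Observed 1.
Test 1: faults giving observed 1 are {N8 stuck-at-1}.
Only N8 stuck-at-1 is consistent with every test.

N8 stuck-at-1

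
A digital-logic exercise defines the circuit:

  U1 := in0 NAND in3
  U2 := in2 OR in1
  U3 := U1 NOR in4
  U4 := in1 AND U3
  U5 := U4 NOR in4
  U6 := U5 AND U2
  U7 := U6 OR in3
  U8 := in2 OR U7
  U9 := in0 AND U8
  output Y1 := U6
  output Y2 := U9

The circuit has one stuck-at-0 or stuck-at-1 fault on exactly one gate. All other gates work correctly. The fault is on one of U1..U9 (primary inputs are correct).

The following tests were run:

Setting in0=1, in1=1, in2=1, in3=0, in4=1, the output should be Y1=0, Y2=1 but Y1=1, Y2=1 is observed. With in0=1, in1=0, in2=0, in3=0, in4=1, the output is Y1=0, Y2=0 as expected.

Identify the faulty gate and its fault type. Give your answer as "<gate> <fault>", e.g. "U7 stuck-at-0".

U5 stuck-at-1

Fault-free values for test 1 (in0=1, in1=1, in2=1, in3=0, in4=1): U1=1, U2=1, U3=0, U4=0, U5=0, U6=0, U7=0, U8=1, U9=1, giving Y1=0, Y2=1. Observed Y1=1, Y2=1.
Test 1: faults giving observed Y1=1, Y2=1 are {U5 stuck-at-1, U6 stuck-at-1}.
Test 2 (in0=1, in1=0, in2=0, in3=0, in4=1): fault-free U1=1, U2=0, U3=0, U4=0, U5=0, U6=0, U7=0, U8=0, U9=0 → Y1=0, Y2=0; observed Y1=0, Y2=0. Eliminates U6 stuck-at-1.
Only U5 stuck-at-1 is consistent with every test.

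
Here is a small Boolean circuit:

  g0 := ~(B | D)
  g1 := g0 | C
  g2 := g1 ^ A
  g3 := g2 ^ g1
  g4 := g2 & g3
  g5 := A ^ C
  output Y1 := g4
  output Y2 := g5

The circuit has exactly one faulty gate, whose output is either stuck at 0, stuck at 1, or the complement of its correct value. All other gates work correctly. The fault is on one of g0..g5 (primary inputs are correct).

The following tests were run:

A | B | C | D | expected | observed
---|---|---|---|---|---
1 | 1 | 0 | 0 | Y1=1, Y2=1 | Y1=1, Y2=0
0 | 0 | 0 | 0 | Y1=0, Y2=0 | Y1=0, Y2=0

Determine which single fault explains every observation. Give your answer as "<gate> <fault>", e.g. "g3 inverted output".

Fault-free values for test 1 (A=1, B=1, C=0, D=0): g0=0, g1=0, g2=1, g3=1, g4=1, g5=1, giving Y1=1, Y2=1. Observed Y1=1, Y2=0.
Test 1: faults giving observed Y1=1, Y2=0 are {g5 stuck-at-0, g5 inverted output}.
Test 2 (A=0, B=0, C=0, D=0): fault-free g0=1, g1=1, g2=1, g3=0, g4=0, g5=0 → Y1=0, Y2=0; observed Y1=0, Y2=0. Eliminates g5 inverted output.
Only g5 stuck-at-0 is consistent with every test.

g5 stuck-at-0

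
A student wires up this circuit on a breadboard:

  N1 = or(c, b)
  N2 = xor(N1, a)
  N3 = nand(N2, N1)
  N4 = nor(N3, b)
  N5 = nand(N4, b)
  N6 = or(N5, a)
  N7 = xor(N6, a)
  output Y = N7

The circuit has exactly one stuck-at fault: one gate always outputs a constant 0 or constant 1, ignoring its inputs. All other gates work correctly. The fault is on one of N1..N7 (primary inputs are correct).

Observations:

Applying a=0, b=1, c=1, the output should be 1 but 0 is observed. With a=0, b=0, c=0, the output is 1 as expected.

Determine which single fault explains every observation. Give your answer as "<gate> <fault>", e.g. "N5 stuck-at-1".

N4 stuck-at-1

Fault-free values for test 1 (a=0, b=1, c=1): N1=1, N2=1, N3=0, N4=0, N5=1, N6=1, N7=1, giving Y=1. Observed 0.
Test 1: faults giving observed 0 are {N4 stuck-at-1, N5 stuck-at-0, N6 stuck-at-0, N7 stuck-at-0}.
Test 2 (a=0, b=0, c=0): fault-free N1=0, N2=0, N3=1, N4=0, N5=1, N6=1, N7=1 → 1; observed 1. Eliminates N5 stuck-at-0, N6 stuck-at-0, N7 stuck-at-0.
Only N4 stuck-at-1 is consistent with every test.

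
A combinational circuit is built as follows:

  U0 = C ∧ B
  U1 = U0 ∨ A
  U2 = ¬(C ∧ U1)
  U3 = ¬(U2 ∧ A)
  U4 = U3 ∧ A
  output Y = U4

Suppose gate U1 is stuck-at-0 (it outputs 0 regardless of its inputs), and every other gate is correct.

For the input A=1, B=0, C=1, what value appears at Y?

0

Propagate with U1 forced: U0=0, U1=0 [stuck-at-0], U2=1, U3=0, U4=0.
So Y = 0. (Without the fault it would be 1.)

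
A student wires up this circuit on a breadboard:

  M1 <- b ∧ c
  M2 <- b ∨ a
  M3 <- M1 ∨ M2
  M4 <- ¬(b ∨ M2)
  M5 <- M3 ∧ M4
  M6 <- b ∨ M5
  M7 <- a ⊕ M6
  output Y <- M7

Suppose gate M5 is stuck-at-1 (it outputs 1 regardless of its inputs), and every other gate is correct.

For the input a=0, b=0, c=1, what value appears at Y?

Propagate with M5 forced: M1=0, M2=0, M3=0, M4=1, M5=1 [stuck-at-1], M6=1, M7=1.
So Y = 1. (Without the fault it would be 0.)

1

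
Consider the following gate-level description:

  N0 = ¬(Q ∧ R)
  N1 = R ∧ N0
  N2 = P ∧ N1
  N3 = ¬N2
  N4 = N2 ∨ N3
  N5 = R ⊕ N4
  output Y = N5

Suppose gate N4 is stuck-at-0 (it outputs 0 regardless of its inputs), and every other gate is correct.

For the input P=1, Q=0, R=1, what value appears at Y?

Propagate with N4 forced: N0=1, N1=1, N2=1, N3=0, N4=0 [stuck-at-0], N5=1.
So Y = 1. (Without the fault it would be 0.)

1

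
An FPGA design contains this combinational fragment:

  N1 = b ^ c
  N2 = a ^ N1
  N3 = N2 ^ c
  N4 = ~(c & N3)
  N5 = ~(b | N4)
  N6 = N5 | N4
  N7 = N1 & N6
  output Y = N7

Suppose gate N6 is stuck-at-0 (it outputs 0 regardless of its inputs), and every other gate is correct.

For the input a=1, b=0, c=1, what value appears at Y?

0

Propagate with N6 forced: N1=1, N2=0, N3=1, N4=0, N5=1, N6=0 [stuck-at-0], N7=0.
So Y = 0. (Without the fault it would be 1.)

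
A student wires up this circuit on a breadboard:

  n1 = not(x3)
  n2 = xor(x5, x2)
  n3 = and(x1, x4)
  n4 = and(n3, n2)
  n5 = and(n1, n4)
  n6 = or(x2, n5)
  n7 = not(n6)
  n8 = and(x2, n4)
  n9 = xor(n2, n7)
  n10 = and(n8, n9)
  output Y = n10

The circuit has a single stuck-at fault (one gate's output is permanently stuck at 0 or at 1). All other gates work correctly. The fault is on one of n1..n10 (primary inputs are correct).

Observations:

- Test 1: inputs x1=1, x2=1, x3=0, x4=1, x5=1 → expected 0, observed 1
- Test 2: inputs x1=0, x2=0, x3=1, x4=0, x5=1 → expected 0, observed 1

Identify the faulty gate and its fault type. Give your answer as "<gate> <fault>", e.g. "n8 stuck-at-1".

n10 stuck-at-1

Fault-free values for test 1 (x1=1, x2=1, x3=0, x4=1, x5=1): n1=1, n2=0, n3=1, n4=0, n5=0, n6=1, n7=0, n8=0, n9=0, n10=0, giving Y=0. Observed 1.
Test 1: faults giving observed 1 are {n2 stuck-at-1, n10 stuck-at-1}.
Test 2 (x1=0, x2=0, x3=1, x4=0, x5=1): fault-free n1=0, n2=1, n3=0, n4=0, n5=0, n6=0, n7=1, n8=0, n9=0, n10=0 → 0; observed 1. Eliminates n2 stuck-at-1.
Only n10 stuck-at-1 is consistent with every test.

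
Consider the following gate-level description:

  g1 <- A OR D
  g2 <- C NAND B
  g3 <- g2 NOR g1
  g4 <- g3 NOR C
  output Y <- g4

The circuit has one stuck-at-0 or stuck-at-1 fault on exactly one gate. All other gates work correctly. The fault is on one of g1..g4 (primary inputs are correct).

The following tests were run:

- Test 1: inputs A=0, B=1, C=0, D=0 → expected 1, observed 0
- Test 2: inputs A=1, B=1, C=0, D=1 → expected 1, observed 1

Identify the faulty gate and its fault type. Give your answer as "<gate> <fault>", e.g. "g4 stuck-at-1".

Fault-free values for test 1 (A=0, B=1, C=0, D=0): g1=0, g2=1, g3=0, g4=1, giving Y=1. Observed 0.
Test 1: faults giving observed 0 are {g2 stuck-at-0, g3 stuck-at-1, g4 stuck-at-0}.
Test 2 (A=1, B=1, C=0, D=1): fault-free g1=1, g2=1, g3=0, g4=1 → 1; observed 1. Eliminates g3 stuck-at-1, g4 stuck-at-0.
Only g2 stuck-at-0 is consistent with every test.

g2 stuck-at-0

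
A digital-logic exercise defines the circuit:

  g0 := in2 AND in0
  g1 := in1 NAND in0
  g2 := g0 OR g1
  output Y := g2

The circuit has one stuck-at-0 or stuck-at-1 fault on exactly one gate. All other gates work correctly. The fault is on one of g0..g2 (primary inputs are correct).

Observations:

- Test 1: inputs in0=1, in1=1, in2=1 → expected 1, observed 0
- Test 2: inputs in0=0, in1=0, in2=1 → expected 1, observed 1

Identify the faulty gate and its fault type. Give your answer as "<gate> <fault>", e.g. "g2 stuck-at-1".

Fault-free values for test 1 (in0=1, in1=1, in2=1): g0=1, g1=0, g2=1, giving Y=1. Observed 0.
Test 1: faults giving observed 0 are {g0 stuck-at-0, g2 stuck-at-0}.
Test 2 (in0=0, in1=0, in2=1): fault-free g0=0, g1=1, g2=1 → 1; observed 1. Eliminates g2 stuck-at-0.
Only g0 stuck-at-0 is consistent with every test.

g0 stuck-at-0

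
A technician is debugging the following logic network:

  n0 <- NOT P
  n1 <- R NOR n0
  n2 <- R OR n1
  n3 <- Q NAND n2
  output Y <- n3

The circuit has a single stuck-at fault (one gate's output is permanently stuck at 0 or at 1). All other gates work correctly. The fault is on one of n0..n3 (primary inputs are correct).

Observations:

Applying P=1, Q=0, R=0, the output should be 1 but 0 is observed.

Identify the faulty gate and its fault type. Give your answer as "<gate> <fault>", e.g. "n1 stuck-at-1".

Fault-free values for test 1 (P=1, Q=0, R=0): n0=0, n1=1, n2=1, n3=1, giving Y=1. Observed 0.
Test 1: faults giving observed 0 are {n3 stuck-at-0}.
Only n3 stuck-at-0 is consistent with every test.

n3 stuck-at-0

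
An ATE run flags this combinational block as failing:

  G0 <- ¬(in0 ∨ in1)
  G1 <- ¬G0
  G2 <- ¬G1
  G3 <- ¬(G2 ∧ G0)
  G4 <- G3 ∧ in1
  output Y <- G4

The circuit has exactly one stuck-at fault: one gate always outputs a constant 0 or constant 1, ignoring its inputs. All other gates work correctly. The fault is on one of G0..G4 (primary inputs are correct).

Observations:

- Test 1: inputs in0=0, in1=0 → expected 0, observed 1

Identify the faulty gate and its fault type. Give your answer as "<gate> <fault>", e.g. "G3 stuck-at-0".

Fault-free values for test 1 (in0=0, in1=0): G0=1, G1=0, G2=1, G3=0, G4=0, giving Y=0. Observed 1.
Test 1: faults giving observed 1 are {G4 stuck-at-1}.
Only G4 stuck-at-1 is consistent with every test.

G4 stuck-at-1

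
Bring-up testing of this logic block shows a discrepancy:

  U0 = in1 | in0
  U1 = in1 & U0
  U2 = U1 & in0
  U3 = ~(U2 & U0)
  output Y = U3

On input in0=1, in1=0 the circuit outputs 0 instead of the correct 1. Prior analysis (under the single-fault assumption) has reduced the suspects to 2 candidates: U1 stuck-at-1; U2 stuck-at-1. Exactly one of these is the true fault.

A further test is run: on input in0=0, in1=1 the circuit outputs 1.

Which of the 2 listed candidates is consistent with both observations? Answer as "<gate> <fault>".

U1 stuck-at-1

Evaluate each candidate on input in0=0, in1=1:
  U1 stuck-at-1: U0=1, U1=1 [stuck-at-1], U2=0, U3=1 → 1 — matches
  U2 stuck-at-1: U0=1, U1=1, U2=1 [stuck-at-1], U3=0 → 0 — eliminated
Only U1 stuck-at-1 reproduces the observed 1.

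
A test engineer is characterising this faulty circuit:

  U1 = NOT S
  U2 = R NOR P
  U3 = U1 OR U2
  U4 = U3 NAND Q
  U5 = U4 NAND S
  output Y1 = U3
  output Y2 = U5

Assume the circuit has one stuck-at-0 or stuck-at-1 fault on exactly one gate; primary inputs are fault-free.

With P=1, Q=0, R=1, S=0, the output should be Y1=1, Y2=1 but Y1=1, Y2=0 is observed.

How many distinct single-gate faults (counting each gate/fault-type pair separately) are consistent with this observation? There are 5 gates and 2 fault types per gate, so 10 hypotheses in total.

Fault-free: U1=1, U2=0, U3=1, U4=1, U5=1 → Y1=1, Y2=1. Observed Y1=1, Y2=0.
  U1 stuck-at-0: output Y1=0, Y2=1 ✗
  U1 stuck-at-1: output Y1=1, Y2=1 ✗
  U2 stuck-at-0: output Y1=1, Y2=1 ✗
  U2 stuck-at-1: output Y1=1, Y2=1 ✗
  U3 stuck-at-0: output Y1=0, Y2=1 ✗
  U3 stuck-at-1: output Y1=1, Y2=1 ✗
  U4 stuck-at-0: output Y1=1, Y2=1 ✗
  U4 stuck-at-1: output Y1=1, Y2=1 ✗
  U5 stuck-at-0: output Y1=1, Y2=0 ✓
  U5 stuck-at-1: output Y1=1, Y2=1 ✗
Consistent faults: {U5 stuck-at-0} — 1 in all.

1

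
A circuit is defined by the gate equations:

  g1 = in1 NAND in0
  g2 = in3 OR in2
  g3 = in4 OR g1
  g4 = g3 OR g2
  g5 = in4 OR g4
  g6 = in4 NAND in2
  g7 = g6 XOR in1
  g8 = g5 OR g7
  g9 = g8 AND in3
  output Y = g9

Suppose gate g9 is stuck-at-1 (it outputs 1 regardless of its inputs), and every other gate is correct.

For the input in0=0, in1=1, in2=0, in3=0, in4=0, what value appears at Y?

Propagate with g9 forced: g1=1, g2=0, g3=1, g4=1, g5=1, g6=1, g7=0, g8=1, g9=1 [stuck-at-1].
So Y = 1. (Without the fault it would be 0.)

1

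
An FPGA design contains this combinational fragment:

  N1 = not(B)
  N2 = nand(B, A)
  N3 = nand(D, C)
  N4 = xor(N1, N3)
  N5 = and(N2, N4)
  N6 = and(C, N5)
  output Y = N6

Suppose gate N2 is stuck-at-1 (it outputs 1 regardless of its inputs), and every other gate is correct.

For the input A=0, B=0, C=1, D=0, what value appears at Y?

Propagate with N2 forced: N1=1, N2=1 [stuck-at-1], N3=1, N4=0, N5=0, N6=0.
So Y = 0. (Same as the fault-free value — the fault is masked on this input.)

0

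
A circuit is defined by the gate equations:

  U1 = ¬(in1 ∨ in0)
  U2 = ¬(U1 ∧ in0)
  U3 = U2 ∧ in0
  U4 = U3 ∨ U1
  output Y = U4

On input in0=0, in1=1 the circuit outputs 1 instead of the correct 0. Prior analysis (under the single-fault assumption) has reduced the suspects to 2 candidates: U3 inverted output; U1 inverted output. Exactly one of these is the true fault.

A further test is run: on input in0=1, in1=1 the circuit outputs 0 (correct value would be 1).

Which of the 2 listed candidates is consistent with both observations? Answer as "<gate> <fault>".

Evaluate each candidate on input in0=1, in1=1:
  U3 inverted output: U1=0, U2=1, U3=0 [inverted output], U4=0 → 0 — matches
  U1 inverted output: U1=1 [inverted output], U2=0, U3=0, U4=1 → 1 — eliminated
Only U3 inverted output reproduces the observed 0.

U3 inverted output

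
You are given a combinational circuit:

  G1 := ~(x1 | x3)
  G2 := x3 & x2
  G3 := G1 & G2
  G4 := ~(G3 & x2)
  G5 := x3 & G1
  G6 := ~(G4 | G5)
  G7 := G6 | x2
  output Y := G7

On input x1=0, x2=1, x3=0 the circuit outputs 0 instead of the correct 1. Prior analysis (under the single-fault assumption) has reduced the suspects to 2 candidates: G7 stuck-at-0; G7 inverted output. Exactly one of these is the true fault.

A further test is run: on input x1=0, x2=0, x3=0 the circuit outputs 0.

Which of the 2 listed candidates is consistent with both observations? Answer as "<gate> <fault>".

G7 stuck-at-0

Evaluate each candidate on input x1=0, x2=0, x3=0:
  G7 stuck-at-0: G1=1, G2=0, G3=0, G4=1, G5=0, G6=0, G7=0 [stuck-at-0] → 0 — matches
  G7 inverted output: G1=1, G2=0, G3=0, G4=1, G5=0, G6=0, G7=1 [inverted output] → 1 — eliminated
Only G7 stuck-at-0 reproduces the observed 0.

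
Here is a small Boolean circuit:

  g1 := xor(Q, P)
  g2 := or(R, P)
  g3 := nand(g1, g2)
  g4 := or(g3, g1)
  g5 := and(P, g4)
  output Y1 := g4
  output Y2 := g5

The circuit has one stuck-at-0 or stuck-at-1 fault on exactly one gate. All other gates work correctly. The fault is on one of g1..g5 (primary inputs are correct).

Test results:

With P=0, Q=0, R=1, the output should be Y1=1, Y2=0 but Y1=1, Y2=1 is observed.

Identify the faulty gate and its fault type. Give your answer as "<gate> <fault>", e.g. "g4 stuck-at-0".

g5 stuck-at-1

Fault-free values for test 1 (P=0, Q=0, R=1): g1=0, g2=1, g3=1, g4=1, g5=0, giving Y1=1, Y2=0. Observed Y1=1, Y2=1.
Test 1: faults giving observed Y1=1, Y2=1 are {g5 stuck-at-1}.
Only g5 stuck-at-1 is consistent with every test.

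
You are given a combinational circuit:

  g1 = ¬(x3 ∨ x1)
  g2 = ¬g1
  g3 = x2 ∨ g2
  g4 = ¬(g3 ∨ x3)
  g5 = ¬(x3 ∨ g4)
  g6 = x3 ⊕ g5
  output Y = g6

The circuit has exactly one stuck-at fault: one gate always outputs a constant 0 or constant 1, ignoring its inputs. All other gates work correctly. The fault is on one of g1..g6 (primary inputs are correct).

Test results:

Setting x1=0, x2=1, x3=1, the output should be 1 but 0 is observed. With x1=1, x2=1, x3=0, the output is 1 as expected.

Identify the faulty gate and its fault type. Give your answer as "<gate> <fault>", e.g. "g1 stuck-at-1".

Fault-free values for test 1 (x1=0, x2=1, x3=1): g1=0, g2=1, g3=1, g4=0, g5=0, g6=1, giving Y=1. Observed 0.
Test 1: faults giving observed 0 are {g5 stuck-at-1, g6 stuck-at-0}.
Test 2 (x1=1, x2=1, x3=0): fault-free g1=0, g2=1, g3=1, g4=0, g5=1, g6=1 → 1; observed 1. Eliminates g6 stuck-at-0.
Only g5 stuck-at-1 is consistent with every test.

g5 stuck-at-1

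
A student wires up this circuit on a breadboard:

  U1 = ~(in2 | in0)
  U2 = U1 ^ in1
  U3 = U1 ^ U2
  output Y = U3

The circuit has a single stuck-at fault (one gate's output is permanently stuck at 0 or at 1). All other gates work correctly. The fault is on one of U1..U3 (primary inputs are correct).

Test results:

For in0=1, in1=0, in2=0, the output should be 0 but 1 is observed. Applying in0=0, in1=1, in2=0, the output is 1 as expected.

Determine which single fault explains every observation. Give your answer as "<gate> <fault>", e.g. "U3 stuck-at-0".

U3 stuck-at-1

Fault-free values for test 1 (in0=1, in1=0, in2=0): U1=0, U2=0, U3=0, giving Y=0. Observed 1.
Test 1: faults giving observed 1 are {U2 stuck-at-1, U3 stuck-at-1}.
Test 2 (in0=0, in1=1, in2=0): fault-free U1=1, U2=0, U3=1 → 1; observed 1. Eliminates U2 stuck-at-1.
Only U3 stuck-at-1 is consistent with every test.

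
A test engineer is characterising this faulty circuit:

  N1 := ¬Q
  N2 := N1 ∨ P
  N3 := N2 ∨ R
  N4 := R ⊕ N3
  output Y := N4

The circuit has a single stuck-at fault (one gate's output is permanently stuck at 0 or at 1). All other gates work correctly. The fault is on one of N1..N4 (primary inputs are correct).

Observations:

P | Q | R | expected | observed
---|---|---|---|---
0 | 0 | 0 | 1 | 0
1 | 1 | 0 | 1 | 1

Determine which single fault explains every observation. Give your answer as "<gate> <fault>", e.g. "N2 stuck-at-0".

Fault-free values for test 1 (P=0, Q=0, R=0): N1=1, N2=1, N3=1, N4=1, giving Y=1. Observed 0.
Test 1: faults giving observed 0 are {N1 stuck-at-0, N2 stuck-at-0, N3 stuck-at-0, N4 stuck-at-0}.
Test 2 (P=1, Q=1, R=0): fault-free N1=0, N2=1, N3=1, N4=1 → 1; observed 1. Eliminates N2 stuck-at-0, N3 stuck-at-0, N4 stuck-at-0.
Only N1 stuck-at-0 is consistent with every test.

N1 stuck-at-0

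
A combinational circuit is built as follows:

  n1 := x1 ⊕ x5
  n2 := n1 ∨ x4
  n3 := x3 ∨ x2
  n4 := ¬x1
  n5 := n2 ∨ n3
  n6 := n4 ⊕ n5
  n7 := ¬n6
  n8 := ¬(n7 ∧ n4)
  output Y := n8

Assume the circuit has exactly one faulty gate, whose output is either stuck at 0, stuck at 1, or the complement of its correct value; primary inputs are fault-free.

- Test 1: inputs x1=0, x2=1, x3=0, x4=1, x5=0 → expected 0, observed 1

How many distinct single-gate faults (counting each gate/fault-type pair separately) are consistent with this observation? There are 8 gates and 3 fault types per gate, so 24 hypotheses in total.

10

Fault-free: n1=0, n2=1, n3=1, n4=1, n5=1, n6=0, n7=1, n8=0 → 0. Observed 1.
  n1: none of the 3 fault types match ✗
  n2: none of the 3 fault types match ✗
  n3: none of the 3 fault types match ✗
  n4: stuck-at-0, inverted output ✓; others ✗
  n5: stuck-at-0, inverted output ✓; others ✗
  n6: stuck-at-1, inverted output ✓; others ✗
  n7: stuck-at-0, inverted output ✓; others ✗
  n8: stuck-at-1, inverted output ✓; others ✗
Consistent faults: {n4 stuck-at-0, n4 inverted output, n5 stuck-at-0, n5 inverted output, n6 stuck-at-1, n6 inverted output, n7 stuck-at-0, n7 inverted output, n8 stuck-at-1, n8 inverted output} — 10 in all.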